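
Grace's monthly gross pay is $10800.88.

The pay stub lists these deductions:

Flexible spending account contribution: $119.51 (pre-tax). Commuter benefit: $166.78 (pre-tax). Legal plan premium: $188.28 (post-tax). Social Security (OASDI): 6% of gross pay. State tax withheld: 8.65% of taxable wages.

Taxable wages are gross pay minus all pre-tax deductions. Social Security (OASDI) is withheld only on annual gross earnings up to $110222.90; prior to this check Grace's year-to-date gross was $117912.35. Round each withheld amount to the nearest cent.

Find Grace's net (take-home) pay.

Commuter benefit: $166.78
Flexible spending account contribution: $119.51
Pre-tax total = $166.78 + $119.51 = $286.29
Taxable wages = $10800.88 − $286.29 = $10514.59
State tax withheld: $10514.59 × 0.0865 = $909.51
Social Security (OASDI): annual cap $110222.90 already reached (YTD $117912.35), so $0.00
Legal plan premium: $188.28
Total deductions = $166.78 + $119.51 + $909.51 + $0.00 + $188.28 = $1384.08
Net pay = $10800.88 − $1384.08 = $9416.80

$9416.80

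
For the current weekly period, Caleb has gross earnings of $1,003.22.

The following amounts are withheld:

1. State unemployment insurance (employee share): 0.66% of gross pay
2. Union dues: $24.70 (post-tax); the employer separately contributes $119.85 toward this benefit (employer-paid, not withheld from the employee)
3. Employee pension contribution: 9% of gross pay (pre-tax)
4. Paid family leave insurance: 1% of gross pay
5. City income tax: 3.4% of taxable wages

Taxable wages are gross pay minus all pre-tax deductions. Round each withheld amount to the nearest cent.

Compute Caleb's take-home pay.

$840.54

Employee pension contribution: $1,003.22 × 0.09 = $90.29
Taxable wages = $1,003.22 − $90.29 = $912.93
City income tax: $912.93 × 0.034 = $31.04
Paid family leave insurance: $1,003.22 × 0.01 = $10.03
State unemployment insurance (employee share): $1,003.22 × 0.0066 = $6.62
Union dues: $24.70
(Employer's $119.85 toward union dues is not withheld from the employee.)
Total deductions = $90.29 + $31.04 + $10.03 + $6.62 + $24.70 = $162.68
Net pay = $1,003.22 − $162.68 = $840.54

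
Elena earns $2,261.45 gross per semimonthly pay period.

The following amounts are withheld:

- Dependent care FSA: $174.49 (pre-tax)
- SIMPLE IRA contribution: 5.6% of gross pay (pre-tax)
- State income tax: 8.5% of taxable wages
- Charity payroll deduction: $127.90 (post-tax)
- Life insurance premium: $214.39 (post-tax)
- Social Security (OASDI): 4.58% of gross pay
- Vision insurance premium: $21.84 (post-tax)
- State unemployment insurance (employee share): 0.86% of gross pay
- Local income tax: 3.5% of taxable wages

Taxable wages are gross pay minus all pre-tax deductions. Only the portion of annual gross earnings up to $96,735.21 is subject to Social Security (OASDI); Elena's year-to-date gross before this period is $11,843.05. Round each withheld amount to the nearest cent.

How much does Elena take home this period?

Dependent care FSA: $174.49
SIMPLE IRA contribution: $2,261.45 × 0.056 = $126.64
Pre-tax total = $174.49 + $126.64 = $301.13
Taxable wages = $2,261.45 − $301.13 = $1,960.32
Local income tax: $1,960.32 × 0.035 = $68.61
State income tax: $1,960.32 × 0.085 = $166.63
Social Security (OASDI): cap not yet reached, full $2,261.45 is subject → $2,261.45 × 0.0458 = $103.57
State unemployment insurance (employee share): $2,261.45 × 0.0086 = $19.45
Vision insurance premium: $21.84
Life insurance premium: $214.39
Charity payroll deduction: $127.90
Total deductions = $174.49 + $126.64 + $68.61 + $166.63 + $103.57 + $19.45 + $21.84 + $214.39 + $127.90 = $1,023.52
Net pay = $2,261.45 − $1,023.52 = $1,237.93

$1,237.93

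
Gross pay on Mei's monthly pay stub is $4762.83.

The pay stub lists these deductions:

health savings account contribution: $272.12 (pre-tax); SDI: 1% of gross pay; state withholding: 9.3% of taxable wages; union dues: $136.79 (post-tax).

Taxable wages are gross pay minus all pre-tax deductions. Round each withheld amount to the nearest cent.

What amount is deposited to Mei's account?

Health savings account contribution: $272.12
Taxable wages = $4762.83 − $272.12 = $4490.71
State withholding: $4490.71 × 0.093 = $417.64
SDI: $4762.83 × 0.01 = $47.63
Union dues: $136.79
Total deductions = $272.12 + $417.64 + $47.63 + $136.79 = $874.18
Net pay = $4762.83 − $874.18 = $3888.65

$3888.65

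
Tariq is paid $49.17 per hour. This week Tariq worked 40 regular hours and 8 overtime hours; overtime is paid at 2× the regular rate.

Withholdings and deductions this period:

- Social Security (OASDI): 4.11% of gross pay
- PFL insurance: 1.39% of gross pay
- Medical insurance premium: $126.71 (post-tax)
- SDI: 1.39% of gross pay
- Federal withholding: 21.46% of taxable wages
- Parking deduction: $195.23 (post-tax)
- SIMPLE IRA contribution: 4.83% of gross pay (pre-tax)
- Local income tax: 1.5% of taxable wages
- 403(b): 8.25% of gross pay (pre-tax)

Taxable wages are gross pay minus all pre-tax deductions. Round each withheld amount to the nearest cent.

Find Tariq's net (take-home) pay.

Regular pay: 40 × $49.17 = $1,966.80
Overtime pay: 8 × $49.17 × 2 = $786.72
Gross pay = $1,966.80 + $786.72 = $2,753.52
403(b): $2,753.52 × 0.0825 = $227.17
SIMPLE IRA contribution: $2,753.52 × 0.0483 = $133.00
Pre-tax total = $227.17 + $133.00 = $360.17
Taxable wages = $2,753.52 − $360.17 = $2,393.35
Local income tax: $2,393.35 × 0.015 = $35.90
Federal withholding: $2,393.35 × 0.2146 = $513.61
Social Security (OASDI): $2,753.52 × 0.0411 = $113.17
SDI: $2,753.52 × 0.0139 = $38.27
PFL insurance: $2,753.52 × 0.0139 = $38.27
Parking deduction: $195.23
Medical insurance premium: $126.71
Total deductions = $227.17 + $133.00 + $35.90 + $513.61 + $113.17 + $38.27 + $38.27 + $195.23 + $126.71 = $1,421.33
Net pay = $2,753.52 − $1,421.33 = $1,332.19

$1,332.19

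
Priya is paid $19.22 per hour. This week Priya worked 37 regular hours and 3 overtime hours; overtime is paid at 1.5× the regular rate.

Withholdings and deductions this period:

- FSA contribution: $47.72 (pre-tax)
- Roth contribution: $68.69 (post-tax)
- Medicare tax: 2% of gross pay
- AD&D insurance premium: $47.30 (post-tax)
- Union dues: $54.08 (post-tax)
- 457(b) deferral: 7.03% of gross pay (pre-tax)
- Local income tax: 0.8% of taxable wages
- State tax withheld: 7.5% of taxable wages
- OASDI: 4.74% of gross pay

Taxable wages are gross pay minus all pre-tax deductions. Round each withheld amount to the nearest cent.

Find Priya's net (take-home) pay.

$412.42

Regular pay: 37 × $19.22 = $711.14
Overtime pay: 3 × $19.22 × 1.5 = $86.49
Gross pay = $711.14 + $86.49 = $797.63
FSA contribution: $47.72
457(b) deferral: $797.63 × 0.0703 = $56.07
Pre-tax total = $47.72 + $56.07 = $103.79
Taxable wages = $797.63 − $103.79 = $693.84
State tax withheld: $693.84 × 0.075 = $52.04
Local income tax: $693.84 × 0.008 = $5.55
Medicare tax: $797.63 × 0.02 = $15.95
OASDI: $797.63 × 0.0474 = $37.81
Union dues: $54.08
Roth contribution: $68.69
AD&D insurance premium: $47.30
Total deductions = $47.72 + $56.07 + $52.04 + $5.55 + $15.95 + $37.81 + $54.08 + $68.69 + $47.30 = $385.21
Net pay = $797.63 − $385.21 = $412.42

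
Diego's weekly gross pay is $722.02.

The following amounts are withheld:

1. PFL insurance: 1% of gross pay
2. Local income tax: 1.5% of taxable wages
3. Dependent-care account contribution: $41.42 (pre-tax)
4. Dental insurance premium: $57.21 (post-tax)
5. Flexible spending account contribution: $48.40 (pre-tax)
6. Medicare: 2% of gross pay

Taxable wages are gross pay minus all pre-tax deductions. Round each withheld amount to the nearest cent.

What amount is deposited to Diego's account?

Flexible spending account contribution: $48.40
Dependent-care account contribution: $41.42
Pre-tax total = $48.40 + $41.42 = $89.82
Taxable wages = $722.02 − $89.82 = $632.20
Local income tax: $632.20 × 0.015 = $9.48
Medicare: $722.02 × 0.02 = $14.44
PFL insurance: $722.02 × 0.01 = $7.22
Dental insurance premium: $57.21
Total deductions = $48.40 + $41.42 + $9.48 + $14.44 + $7.22 + $57.21 = $178.17
Net pay = $722.02 − $178.17 = $543.85

$543.85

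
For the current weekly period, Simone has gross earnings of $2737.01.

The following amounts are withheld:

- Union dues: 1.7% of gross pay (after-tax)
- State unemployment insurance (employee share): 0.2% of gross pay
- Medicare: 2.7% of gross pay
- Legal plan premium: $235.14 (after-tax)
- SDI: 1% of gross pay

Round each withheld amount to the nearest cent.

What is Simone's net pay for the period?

$2348.60

Medicare: $2737.01 × 0.027 = $73.90
SDI: $2737.01 × 0.01 = $27.37
State unemployment insurance (employee share): $2737.01 × 0.002 = $5.47
Legal plan premium: $235.14
Union dues: $2737.01 × 0.017 = $46.53
Total deductions = $73.90 + $27.37 + $5.47 + $235.14 + $46.53 = $388.41
Net pay = $2737.01 − $388.41 = $2348.60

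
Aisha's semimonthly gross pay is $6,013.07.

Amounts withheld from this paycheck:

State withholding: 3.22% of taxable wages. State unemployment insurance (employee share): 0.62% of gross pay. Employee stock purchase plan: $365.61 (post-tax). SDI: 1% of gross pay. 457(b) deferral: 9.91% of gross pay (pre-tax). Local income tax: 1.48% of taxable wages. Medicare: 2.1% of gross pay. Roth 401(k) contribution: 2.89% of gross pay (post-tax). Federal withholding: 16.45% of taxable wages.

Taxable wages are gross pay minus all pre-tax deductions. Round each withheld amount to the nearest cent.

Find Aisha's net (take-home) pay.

$3,508.38

457(b) deferral: $6,013.07 × 0.0991 = $595.90
Taxable wages = $6,013.07 − $595.90 = $5,417.17
Local income tax: $5,417.17 × 0.0148 = $80.17
Federal withholding: $5,417.17 × 0.1645 = $891.12
State withholding: $5,417.17 × 0.0322 = $174.43
Medicare: $6,013.07 × 0.021 = $126.27
SDI: $6,013.07 × 0.01 = $60.13
State unemployment insurance (employee share): $6,013.07 × 0.0062 = $37.28
Employee stock purchase plan: $365.61
Roth 401(k) contribution: $6,013.07 × 0.0289 = $173.78
Total deductions = $595.90 + $80.17 + $891.12 + $174.43 + $126.27 + $60.13 + $37.28 + $365.61 + $173.78 = $2,504.69
Net pay = $6,013.07 − $2,504.69 = $3,508.38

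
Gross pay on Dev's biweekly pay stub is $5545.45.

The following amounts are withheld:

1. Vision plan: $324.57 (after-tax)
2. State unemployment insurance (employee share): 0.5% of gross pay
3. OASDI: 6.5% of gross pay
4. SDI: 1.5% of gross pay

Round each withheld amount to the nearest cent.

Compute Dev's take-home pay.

State unemployment insurance (employee share): $5545.45 × 0.005 = $27.73
SDI: $5545.45 × 0.015 = $83.18
OASDI: $5545.45 × 0.065 = $360.45
Vision plan: $324.57
Total deductions = $27.73 + $83.18 + $360.45 + $324.57 = $795.93
Net pay = $5545.45 − $795.93 = $4749.52

$4749.52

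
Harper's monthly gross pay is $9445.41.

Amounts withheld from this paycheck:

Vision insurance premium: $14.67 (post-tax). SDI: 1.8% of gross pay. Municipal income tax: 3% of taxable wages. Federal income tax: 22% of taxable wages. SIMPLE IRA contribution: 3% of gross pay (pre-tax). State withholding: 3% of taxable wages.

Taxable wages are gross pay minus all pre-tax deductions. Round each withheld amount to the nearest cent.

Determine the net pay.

$6411.99

SIMPLE IRA contribution: $9445.41 × 0.03 = $283.36
Taxable wages = $9445.41 − $283.36 = $9162.05
Municipal income tax: $9162.05 × 0.03 = $274.86
Federal income tax: $9162.05 × 0.22 = $2015.65
State withholding: $9162.05 × 0.03 = $274.86
SDI: $9445.41 × 0.018 = $170.02
Vision insurance premium: $14.67
Total deductions = $283.36 + $274.86 + $2015.65 + $274.86 + $170.02 + $14.67 = $3033.42
Net pay = $9445.41 − $3033.42 = $6411.99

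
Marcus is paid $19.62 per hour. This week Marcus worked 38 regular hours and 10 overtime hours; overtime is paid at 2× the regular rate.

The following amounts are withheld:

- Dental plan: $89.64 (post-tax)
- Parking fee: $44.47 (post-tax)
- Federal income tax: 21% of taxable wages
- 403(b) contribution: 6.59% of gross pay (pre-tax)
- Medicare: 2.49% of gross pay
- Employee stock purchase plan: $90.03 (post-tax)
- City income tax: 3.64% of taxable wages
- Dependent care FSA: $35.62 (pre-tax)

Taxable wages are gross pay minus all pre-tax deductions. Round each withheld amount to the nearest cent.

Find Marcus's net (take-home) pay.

Regular pay: 38 × $19.62 = $745.56
Overtime pay: 10 × $19.62 × 2 = $392.40
Gross pay = $745.56 + $392.40 = $1137.96
Dependent care FSA: $35.62
403(b) contribution: $1137.96 × 0.0659 = $74.99
Pre-tax total = $35.62 + $74.99 = $110.61
Taxable wages = $1137.96 − $110.61 = $1027.35
Federal income tax: $1027.35 × 0.21 = $215.74
City income tax: $1027.35 × 0.0364 = $37.40
Medicare: $1137.96 × 0.0249 = $28.34
Employee stock purchase plan: $90.03
Parking fee: $44.47
Dental plan: $89.64
Total deductions = $35.62 + $74.99 + $215.74 + $37.40 + $28.34 + $90.03 + $44.47 + $89.64 = $616.23
Net pay = $1137.96 − $616.23 = $521.73

$521.73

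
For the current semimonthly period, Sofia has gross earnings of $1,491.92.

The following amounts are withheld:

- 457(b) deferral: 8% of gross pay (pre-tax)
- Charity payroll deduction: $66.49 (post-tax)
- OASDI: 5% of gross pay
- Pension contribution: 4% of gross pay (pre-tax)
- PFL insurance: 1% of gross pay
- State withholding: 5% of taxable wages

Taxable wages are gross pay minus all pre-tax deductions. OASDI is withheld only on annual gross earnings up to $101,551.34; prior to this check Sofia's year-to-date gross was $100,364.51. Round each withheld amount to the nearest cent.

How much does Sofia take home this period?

$1,106.50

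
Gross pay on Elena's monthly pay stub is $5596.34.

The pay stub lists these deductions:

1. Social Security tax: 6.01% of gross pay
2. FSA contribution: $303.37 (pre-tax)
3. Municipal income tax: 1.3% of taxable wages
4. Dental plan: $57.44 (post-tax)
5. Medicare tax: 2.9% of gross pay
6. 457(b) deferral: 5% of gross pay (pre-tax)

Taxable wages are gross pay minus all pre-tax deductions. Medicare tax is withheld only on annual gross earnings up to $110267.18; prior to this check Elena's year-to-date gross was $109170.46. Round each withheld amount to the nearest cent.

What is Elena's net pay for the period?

457(b) deferral: $5596.34 × 0.05 = $279.82
FSA contribution: $303.37
Pre-tax total = $279.82 + $303.37 = $583.19
Taxable wages = $5596.34 − $583.19 = $5013.15
Municipal income tax: $5013.15 × 0.013 = $65.17
Medicare tax: only $110267.18 − $109170.46 = $1096.72 of this check is subject → $1096.72 × 0.029 = $31.80
Social Security tax: $5596.34 × 0.0601 = $336.34
Dental plan: $57.44
Total deductions = $279.82 + $303.37 + $65.17 + $31.80 + $336.34 + $57.44 = $1073.94
Net pay = $5596.34 − $1073.94 = $4522.40

$4522.40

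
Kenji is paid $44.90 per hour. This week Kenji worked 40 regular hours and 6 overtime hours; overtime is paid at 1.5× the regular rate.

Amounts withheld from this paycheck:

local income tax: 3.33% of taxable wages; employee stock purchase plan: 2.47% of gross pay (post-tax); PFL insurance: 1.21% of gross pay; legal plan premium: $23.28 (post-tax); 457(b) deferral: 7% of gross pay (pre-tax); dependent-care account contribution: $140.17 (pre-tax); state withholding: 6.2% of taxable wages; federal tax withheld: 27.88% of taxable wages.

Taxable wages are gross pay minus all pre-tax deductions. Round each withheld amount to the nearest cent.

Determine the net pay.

$1088.67

Regular pay: 40 × $44.90 = $1796.00
Overtime pay: 6 × $44.90 × 1.5 = $404.10
Gross pay = $1796.00 + $404.10 = $2200.10
457(b) deferral: $2200.10 × 0.07 = $154.01
Dependent-care account contribution: $140.17
Pre-tax total = $154.01 + $140.17 = $294.18
Taxable wages = $2200.10 − $294.18 = $1905.92
Federal tax withheld: $1905.92 × 0.2788 = $531.37
Local income tax: $1905.92 × 0.0333 = $63.47
State withholding: $1905.92 × 0.062 = $118.17
PFL insurance: $2200.10 × 0.0121 = $26.62
Employee stock purchase plan: $2200.10 × 0.0247 = $54.34
Legal plan premium: $23.28
Total deductions = $154.01 + $140.17 + $531.37 + $63.47 + $118.17 + $26.62 + $54.34 + $23.28 = $1111.43
Net pay = $2200.10 − $1111.43 = $1088.67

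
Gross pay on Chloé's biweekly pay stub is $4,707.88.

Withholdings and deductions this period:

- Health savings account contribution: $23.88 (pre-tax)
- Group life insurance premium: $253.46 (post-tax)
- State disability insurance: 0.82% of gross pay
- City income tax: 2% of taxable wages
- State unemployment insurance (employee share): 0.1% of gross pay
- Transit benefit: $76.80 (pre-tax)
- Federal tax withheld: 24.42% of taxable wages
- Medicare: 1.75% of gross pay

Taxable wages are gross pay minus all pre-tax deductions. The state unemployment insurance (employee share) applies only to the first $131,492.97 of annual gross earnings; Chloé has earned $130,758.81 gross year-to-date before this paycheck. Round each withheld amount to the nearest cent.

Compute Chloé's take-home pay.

$3,014.80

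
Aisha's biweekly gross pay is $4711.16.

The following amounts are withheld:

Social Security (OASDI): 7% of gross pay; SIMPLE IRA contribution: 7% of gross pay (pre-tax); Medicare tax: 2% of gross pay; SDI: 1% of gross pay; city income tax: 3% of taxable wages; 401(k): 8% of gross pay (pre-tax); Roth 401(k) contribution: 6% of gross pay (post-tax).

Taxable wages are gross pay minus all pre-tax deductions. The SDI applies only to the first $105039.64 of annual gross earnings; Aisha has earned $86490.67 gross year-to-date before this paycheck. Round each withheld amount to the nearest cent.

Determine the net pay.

$3130.58

401(k): $4711.16 × 0.08 = $376.89
SIMPLE IRA contribution: $4711.16 × 0.07 = $329.78
Pre-tax total = $376.89 + $329.78 = $706.67
Taxable wages = $4711.16 − $706.67 = $4004.49
City income tax: $4004.49 × 0.03 = $120.13
Medicare tax: $4711.16 × 0.02 = $94.22
Social Security (OASDI): $4711.16 × 0.07 = $329.78
SDI: cap not yet reached, full $4711.16 is subject → $4711.16 × 0.01 = $47.11
Roth 401(k) contribution: $4711.16 × 0.06 = $282.67
Total deductions = $376.89 + $329.78 + $120.13 + $94.22 + $329.78 + $47.11 + $282.67 = $1580.58
Net pay = $4711.16 − $1580.58 = $3130.58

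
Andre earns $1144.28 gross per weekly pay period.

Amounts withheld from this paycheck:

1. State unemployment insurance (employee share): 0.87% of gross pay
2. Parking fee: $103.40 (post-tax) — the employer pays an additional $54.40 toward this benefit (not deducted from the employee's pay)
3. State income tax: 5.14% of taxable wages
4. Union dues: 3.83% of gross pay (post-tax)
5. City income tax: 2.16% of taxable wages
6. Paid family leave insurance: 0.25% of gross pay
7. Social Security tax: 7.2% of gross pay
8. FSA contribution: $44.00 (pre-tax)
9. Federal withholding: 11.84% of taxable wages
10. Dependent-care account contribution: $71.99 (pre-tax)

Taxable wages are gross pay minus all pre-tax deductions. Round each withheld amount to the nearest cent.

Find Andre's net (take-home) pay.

$589.04

FSA contribution: $44.00
Dependent-care account contribution: $71.99
Pre-tax total = $44.00 + $71.99 = $115.99
Taxable wages = $1144.28 − $115.99 = $1028.29
Federal withholding: $1028.29 × 0.1184 = $121.75
State income tax: $1028.29 × 0.0514 = $52.85
City income tax: $1028.29 × 0.0216 = $22.21
Paid family leave insurance: $1144.28 × 0.0025 = $2.86
Social Security tax: $1144.28 × 0.072 = $82.39
State unemployment insurance (employee share): $1144.28 × 0.0087 = $9.96
Union dues: $1144.28 × 0.0383 = $43.83
Parking fee: $103.40
(Employer's $54.40 toward parking fee is not withheld from the employee.)
Total deductions = $44.00 + $71.99 + $121.75 + $52.85 + $22.21 + $2.86 + $82.39 + $9.96 + $43.83 + $103.40 = $555.24
Net pay = $1144.28 − $555.24 = $589.04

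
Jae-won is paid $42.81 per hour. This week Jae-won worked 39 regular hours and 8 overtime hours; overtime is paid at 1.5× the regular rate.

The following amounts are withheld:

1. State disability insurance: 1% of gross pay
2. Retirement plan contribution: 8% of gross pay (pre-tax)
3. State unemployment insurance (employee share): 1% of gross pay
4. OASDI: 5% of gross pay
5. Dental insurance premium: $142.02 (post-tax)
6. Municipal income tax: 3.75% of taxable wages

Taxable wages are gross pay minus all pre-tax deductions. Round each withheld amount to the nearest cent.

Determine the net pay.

$1638.48

Regular pay: 39 × $42.81 = $1669.59
Overtime pay: 8 × $42.81 × 1.5 = $513.72
Gross pay = $1669.59 + $513.72 = $2183.31
Retirement plan contribution: $2183.31 × 0.08 = $174.66
Taxable wages = $2183.31 − $174.66 = $2008.65
Municipal income tax: $2008.65 × 0.0375 = $75.32
OASDI: $2183.31 × 0.05 = $109.17
State unemployment insurance (employee share): $2183.31 × 0.01 = $21.83
State disability insurance: $2183.31 × 0.01 = $21.83
Dental insurance premium: $142.02
Total deductions = $174.66 + $75.32 + $109.17 + $21.83 + $21.83 + $142.02 = $544.83
Net pay = $2183.31 − $544.83 = $1638.48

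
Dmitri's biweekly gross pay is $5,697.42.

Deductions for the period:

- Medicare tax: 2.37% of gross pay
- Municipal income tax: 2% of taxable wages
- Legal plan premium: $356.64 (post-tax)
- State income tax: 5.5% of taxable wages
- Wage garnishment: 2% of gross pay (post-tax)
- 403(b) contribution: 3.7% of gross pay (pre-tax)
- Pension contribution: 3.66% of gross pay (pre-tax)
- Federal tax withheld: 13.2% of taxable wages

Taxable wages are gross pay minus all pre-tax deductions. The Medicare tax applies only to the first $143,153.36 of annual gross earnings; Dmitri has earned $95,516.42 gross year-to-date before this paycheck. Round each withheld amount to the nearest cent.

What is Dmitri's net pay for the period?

$3,579.91

Pension contribution: $5,697.42 × 0.0366 = $208.53
403(b) contribution: $5,697.42 × 0.037 = $210.80
Pre-tax total = $208.53 + $210.80 = $419.33
Taxable wages = $5,697.42 − $419.33 = $5,278.09
Municipal income tax: $5,278.09 × 0.02 = $105.56
State income tax: $5,278.09 × 0.055 = $290.29
Federal tax withheld: $5,278.09 × 0.132 = $696.71
Medicare tax: cap not yet reached, full $5,697.42 is subject → $5,697.42 × 0.0237 = $135.03
Legal plan premium: $356.64
Wage garnishment: $5,697.42 × 0.02 = $113.95
Total deductions = $208.53 + $210.80 + $105.56 + $290.29 + $696.71 + $135.03 + $356.64 + $113.95 = $2,117.51
Net pay = $5,697.42 − $2,117.51 = $3,579.91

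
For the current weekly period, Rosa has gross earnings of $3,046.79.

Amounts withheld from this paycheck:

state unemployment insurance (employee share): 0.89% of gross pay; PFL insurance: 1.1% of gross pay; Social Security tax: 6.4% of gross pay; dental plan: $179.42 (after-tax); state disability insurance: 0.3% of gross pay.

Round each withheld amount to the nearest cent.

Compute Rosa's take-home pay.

State unemployment insurance (employee share): $3,046.79 × 0.0089 = $27.12
Social Security tax: $3,046.79 × 0.064 = $194.99
PFL insurance: $3,046.79 × 0.011 = $33.51
State disability insurance: $3,046.79 × 0.003 = $9.14
Dental plan: $179.42
Total deductions = $27.12 + $194.99 + $33.51 + $9.14 + $179.42 = $444.18
Net pay = $3,046.79 − $444.18 = $2,602.61

$2,602.61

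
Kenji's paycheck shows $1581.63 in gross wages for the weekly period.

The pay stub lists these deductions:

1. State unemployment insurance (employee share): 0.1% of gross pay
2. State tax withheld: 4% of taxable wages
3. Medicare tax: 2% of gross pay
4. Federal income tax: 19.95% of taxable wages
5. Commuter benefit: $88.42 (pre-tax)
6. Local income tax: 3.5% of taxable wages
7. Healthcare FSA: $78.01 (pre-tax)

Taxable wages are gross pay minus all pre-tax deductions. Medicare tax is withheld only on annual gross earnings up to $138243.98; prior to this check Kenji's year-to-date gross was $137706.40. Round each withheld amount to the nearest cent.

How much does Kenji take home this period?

Healthcare FSA: $78.01
Commuter benefit: $88.42
Pre-tax total = $78.01 + $88.42 = $166.43
Taxable wages = $1581.63 − $166.43 = $1415.20
Local income tax: $1415.20 × 0.035 = $49.53
State tax withheld: $1415.20 × 0.04 = $56.61
Federal income tax: $1415.20 × 0.1995 = $282.33
State unemployment insurance (employee share): $1581.63 × 0.001 = $1.58
Medicare tax: only $138243.98 − $137706.40 = $537.58 of this check is subject → $537.58 × 0.02 = $10.75
Total deductions = $78.01 + $88.42 + $49.53 + $56.61 + $282.33 + $1.58 + $10.75 = $567.23
Net pay = $1581.63 − $567.23 = $1014.40

$1014.40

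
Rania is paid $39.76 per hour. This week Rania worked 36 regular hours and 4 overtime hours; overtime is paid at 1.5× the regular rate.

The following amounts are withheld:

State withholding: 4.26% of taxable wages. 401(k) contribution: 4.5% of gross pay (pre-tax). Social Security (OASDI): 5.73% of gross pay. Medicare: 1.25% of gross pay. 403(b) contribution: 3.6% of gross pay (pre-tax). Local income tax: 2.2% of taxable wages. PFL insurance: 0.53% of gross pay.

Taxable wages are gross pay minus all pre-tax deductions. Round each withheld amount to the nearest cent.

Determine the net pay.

Regular pay: 36 × $39.76 = $1,431.36
Overtime pay: 4 × $39.76 × 1.5 = $238.56
Gross pay = $1,431.36 + $238.56 = $1,669.92
403(b) contribution: $1,669.92 × 0.036 = $60.12
401(k) contribution: $1,669.92 × 0.045 = $75.15
Pre-tax total = $60.12 + $75.15 = $135.27
Taxable wages = $1,669.92 − $135.27 = $1,534.65
Local income tax: $1,534.65 × 0.022 = $33.76
State withholding: $1,534.65 × 0.0426 = $65.38
Social Security (OASDI): $1,669.92 × 0.0573 = $95.69
Medicare: $1,669.92 × 0.0125 = $20.87
PFL insurance: $1,669.92 × 0.0053 = $8.85
Total deductions = $60.12 + $75.15 + $33.76 + $65.38 + $95.69 + $20.87 + $8.85 = $359.82
Net pay = $1,669.92 − $359.82 = $1,310.10

$1,310.10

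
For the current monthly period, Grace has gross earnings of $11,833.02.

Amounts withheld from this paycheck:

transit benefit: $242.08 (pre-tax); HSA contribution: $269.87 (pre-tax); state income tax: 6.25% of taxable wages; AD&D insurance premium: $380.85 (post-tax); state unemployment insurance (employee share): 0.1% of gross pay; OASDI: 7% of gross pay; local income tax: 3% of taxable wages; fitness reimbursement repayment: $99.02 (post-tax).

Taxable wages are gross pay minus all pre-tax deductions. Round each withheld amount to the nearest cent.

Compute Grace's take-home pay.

$8,953.86

HSA contribution: $269.87
Transit benefit: $242.08
Pre-tax total = $269.87 + $242.08 = $511.95
Taxable wages = $11,833.02 − $511.95 = $11,321.07
Local income tax: $11,321.07 × 0.03 = $339.63
State income tax: $11,321.07 × 0.0625 = $707.57
State unemployment insurance (employee share): $11,833.02 × 0.001 = $11.83
OASDI: $11,833.02 × 0.07 = $828.31
AD&D insurance premium: $380.85
Fitness reimbursement repayment: $99.02
Total deductions = $269.87 + $242.08 + $339.63 + $707.57 + $11.83 + $828.31 + $380.85 + $99.02 = $2,879.16
Net pay = $11,833.02 − $2,879.16 = $8,953.86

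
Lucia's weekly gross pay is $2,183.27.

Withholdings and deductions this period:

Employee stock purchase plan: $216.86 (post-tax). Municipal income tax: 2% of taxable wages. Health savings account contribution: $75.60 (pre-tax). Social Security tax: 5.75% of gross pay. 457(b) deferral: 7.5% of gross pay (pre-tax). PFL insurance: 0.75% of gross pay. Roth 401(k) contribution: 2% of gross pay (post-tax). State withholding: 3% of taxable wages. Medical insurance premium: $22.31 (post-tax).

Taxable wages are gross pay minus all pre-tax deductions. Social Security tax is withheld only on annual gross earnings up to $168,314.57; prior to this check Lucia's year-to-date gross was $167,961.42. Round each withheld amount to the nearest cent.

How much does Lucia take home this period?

$1,527.20

Health savings account contribution: $75.60
457(b) deferral: $2,183.27 × 0.075 = $163.75
Pre-tax total = $75.60 + $163.75 = $239.35
Taxable wages = $2,183.27 − $239.35 = $1,943.92
State withholding: $1,943.92 × 0.03 = $58.32
Municipal income tax: $1,943.92 × 0.02 = $38.88
PFL insurance: $2,183.27 × 0.0075 = $16.37
Social Security tax: only $168,314.57 − $167,961.42 = $353.15 of this check is subject → $353.15 × 0.0575 = $20.31
Medical insurance premium: $22.31
Employee stock purchase plan: $216.86
Roth 401(k) contribution: $2,183.27 × 0.02 = $43.67
Total deductions = $75.60 + $163.75 + $58.32 + $38.88 + $16.37 + $20.31 + $22.31 + $216.86 + $43.67 = $656.07
Net pay = $2,183.27 − $656.07 = $1,527.20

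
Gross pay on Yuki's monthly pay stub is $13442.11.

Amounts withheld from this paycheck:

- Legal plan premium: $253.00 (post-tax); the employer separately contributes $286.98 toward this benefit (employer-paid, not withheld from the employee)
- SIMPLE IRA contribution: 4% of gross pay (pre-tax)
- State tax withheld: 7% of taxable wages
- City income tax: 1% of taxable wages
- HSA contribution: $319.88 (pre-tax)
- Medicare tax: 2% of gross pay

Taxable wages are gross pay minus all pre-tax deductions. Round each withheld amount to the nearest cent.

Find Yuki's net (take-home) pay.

SIMPLE IRA contribution: $13442.11 × 0.04 = $537.68
HSA contribution: $319.88
Pre-tax total = $537.68 + $319.88 = $857.56
Taxable wages = $13442.11 − $857.56 = $12584.55
City income tax: $12584.55 × 0.01 = $125.85
State tax withheld: $12584.55 × 0.07 = $880.92
Medicare tax: $13442.11 × 0.02 = $268.84
Legal plan premium: $253.00
(Employer's $286.98 toward legal plan premium is not withheld from the employee.)
Total deductions = $537.68 + $319.88 + $125.85 + $880.92 + $268.84 + $253.00 = $2386.17
Net pay = $13442.11 − $2386.17 = $11055.94

$11055.94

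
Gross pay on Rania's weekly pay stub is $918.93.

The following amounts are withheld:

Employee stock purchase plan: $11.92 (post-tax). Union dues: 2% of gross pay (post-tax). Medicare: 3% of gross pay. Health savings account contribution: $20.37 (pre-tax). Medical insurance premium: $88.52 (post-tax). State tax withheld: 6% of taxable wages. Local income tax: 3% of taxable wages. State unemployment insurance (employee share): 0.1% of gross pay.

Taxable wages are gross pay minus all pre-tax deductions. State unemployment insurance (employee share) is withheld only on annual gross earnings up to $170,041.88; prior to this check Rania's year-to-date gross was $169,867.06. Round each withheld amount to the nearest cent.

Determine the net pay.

$671.13

Health savings account contribution: $20.37
Taxable wages = $918.93 − $20.37 = $898.56
State tax withheld: $898.56 × 0.06 = $53.91
Local income tax: $898.56 × 0.03 = $26.96
State unemployment insurance (employee share): only $170,041.88 − $169,867.06 = $174.82 of this check is subject → $174.82 × 0.001 = $0.17
Medicare: $918.93 × 0.03 = $27.57
Union dues: $918.93 × 0.02 = $18.38
Medical insurance premium: $88.52
Employee stock purchase plan: $11.92
Total deductions = $20.37 + $53.91 + $26.96 + $0.17 + $27.57 + $18.38 + $88.52 + $11.92 = $247.80
Net pay = $918.93 − $247.80 = $671.13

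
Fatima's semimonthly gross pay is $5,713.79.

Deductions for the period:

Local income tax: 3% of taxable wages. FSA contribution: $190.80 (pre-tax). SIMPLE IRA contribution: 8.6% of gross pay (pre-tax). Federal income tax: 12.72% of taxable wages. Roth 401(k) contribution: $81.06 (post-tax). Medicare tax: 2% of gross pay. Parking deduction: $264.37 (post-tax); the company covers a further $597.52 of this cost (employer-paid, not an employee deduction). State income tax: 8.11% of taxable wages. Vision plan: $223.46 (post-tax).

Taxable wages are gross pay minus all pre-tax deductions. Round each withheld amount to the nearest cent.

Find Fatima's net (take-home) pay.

FSA contribution: $190.80
SIMPLE IRA contribution: $5,713.79 × 0.086 = $491.39
Pre-tax total = $190.80 + $491.39 = $682.19
Taxable wages = $5,713.79 − $682.19 = $5,031.60
Federal income tax: $5,031.60 × 0.1272 = $640.02
State income tax: $5,031.60 × 0.0811 = $408.06
Local income tax: $5,031.60 × 0.03 = $150.95
Medicare tax: $5,713.79 × 0.02 = $114.28
Roth 401(k) contribution: $81.06
Vision plan: $223.46
Parking deduction: $264.37
(Employer's $597.52 toward parking deduction is not withheld from the employee.)
Total deductions = $190.80 + $491.39 + $640.02 + $408.06 + $150.95 + $114.28 + $81.06 + $223.46 + $264.37 = $2,564.39
Net pay = $5,713.79 − $2,564.39 = $3,149.40

$3,149.40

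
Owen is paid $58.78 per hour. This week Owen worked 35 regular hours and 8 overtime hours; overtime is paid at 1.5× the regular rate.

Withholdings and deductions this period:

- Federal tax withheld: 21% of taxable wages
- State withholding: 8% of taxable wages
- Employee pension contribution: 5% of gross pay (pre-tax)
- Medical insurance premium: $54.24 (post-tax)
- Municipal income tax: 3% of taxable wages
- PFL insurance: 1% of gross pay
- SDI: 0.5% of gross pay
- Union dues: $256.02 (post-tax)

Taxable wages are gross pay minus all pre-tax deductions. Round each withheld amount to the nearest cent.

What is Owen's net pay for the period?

$1,432.98

Regular pay: 35 × $58.78 = $2,057.30
Overtime pay: 8 × $58.78 × 1.5 = $705.36
Gross pay = $2,057.30 + $705.36 = $2,762.66
Employee pension contribution: $2,762.66 × 0.05 = $138.13
Taxable wages = $2,762.66 − $138.13 = $2,624.53
State withholding: $2,624.53 × 0.08 = $209.96
Federal tax withheld: $2,624.53 × 0.21 = $551.15
Municipal income tax: $2,624.53 × 0.03 = $78.74
SDI: $2,762.66 × 0.005 = $13.81
PFL insurance: $2,762.66 × 0.01 = $27.63
Medical insurance premium: $54.24
Union dues: $256.02
Total deductions = $138.13 + $209.96 + $551.15 + $78.74 + $13.81 + $27.63 + $54.24 + $256.02 = $1,329.68
Net pay = $2,762.66 − $1,329.68 = $1,432.98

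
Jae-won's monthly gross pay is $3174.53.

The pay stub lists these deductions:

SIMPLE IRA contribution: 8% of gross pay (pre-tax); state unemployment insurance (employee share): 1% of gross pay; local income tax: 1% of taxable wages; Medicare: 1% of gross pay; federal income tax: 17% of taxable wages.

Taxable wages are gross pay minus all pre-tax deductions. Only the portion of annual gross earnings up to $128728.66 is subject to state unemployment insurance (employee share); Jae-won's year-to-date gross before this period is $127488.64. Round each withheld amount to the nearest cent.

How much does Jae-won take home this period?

SIMPLE IRA contribution: $3174.53 × 0.08 = $253.96
Taxable wages = $3174.53 − $253.96 = $2920.57
Federal income tax: $2920.57 × 0.17 = $496.50
Local income tax: $2920.57 × 0.01 = $29.21
Medicare: $3174.53 × 0.01 = $31.75
State unemployment insurance (employee share): only $128728.66 − $127488.64 = $1240.02 of this check is subject → $1240.02 × 0.01 = $12.40
Total deductions = $253.96 + $496.50 + $29.21 + $31.75 + $12.40 = $823.82
Net pay = $3174.53 − $823.82 = $2350.71

$2350.71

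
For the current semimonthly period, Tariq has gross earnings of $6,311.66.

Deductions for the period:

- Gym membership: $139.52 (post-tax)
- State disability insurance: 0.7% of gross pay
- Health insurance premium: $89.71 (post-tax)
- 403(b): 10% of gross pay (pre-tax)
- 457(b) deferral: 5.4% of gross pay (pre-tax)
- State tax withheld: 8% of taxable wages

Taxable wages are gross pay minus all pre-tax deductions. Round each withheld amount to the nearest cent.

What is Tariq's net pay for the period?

457(b) deferral: $6,311.66 × 0.054 = $340.83
403(b): $6,311.66 × 0.1 = $631.17
Pre-tax total = $340.83 + $631.17 = $972.00
Taxable wages = $6,311.66 − $972.00 = $5,339.66
State tax withheld: $5,339.66 × 0.08 = $427.17
State disability insurance: $6,311.66 × 0.007 = $44.18
Health insurance premium: $89.71
Gym membership: $139.52
Total deductions = $340.83 + $631.17 + $427.17 + $44.18 + $89.71 + $139.52 = $1,672.58
Net pay = $6,311.66 − $1,672.58 = $4,639.08

$4,639.08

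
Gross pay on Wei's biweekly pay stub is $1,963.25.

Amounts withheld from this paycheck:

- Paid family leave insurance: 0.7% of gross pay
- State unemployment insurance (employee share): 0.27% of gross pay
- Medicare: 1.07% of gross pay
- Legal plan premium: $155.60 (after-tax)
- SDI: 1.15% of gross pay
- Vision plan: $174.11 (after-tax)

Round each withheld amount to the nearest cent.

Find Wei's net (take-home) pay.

$1,570.91

SDI: $1,963.25 × 0.0115 = $22.58
State unemployment insurance (employee share): $1,963.25 × 0.0027 = $5.30
Medicare: $1,963.25 × 0.0107 = $21.01
Paid family leave insurance: $1,963.25 × 0.007 = $13.74
Legal plan premium: $155.60
Vision plan: $174.11
Total deductions = $22.58 + $5.30 + $21.01 + $13.74 + $155.60 + $174.11 = $392.34
Net pay = $1,963.25 − $392.34 = $1,570.91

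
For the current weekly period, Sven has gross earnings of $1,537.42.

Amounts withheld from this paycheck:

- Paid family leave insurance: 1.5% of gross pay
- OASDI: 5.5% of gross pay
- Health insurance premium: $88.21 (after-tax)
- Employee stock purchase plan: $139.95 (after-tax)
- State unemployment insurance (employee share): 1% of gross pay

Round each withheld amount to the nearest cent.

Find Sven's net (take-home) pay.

$1,186.27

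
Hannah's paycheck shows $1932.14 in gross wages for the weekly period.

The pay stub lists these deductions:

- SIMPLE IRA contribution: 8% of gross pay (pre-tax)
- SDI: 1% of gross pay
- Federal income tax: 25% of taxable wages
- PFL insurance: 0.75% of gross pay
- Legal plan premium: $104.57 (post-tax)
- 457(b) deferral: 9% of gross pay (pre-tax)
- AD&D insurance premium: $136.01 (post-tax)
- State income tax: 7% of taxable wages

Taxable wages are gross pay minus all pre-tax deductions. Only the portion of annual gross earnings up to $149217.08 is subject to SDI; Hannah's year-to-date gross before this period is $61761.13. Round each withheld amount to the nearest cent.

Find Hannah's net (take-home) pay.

$816.11

SIMPLE IRA contribution: $1932.14 × 0.08 = $154.57
457(b) deferral: $1932.14 × 0.09 = $173.89
Pre-tax total = $154.57 + $173.89 = $328.46
Taxable wages = $1932.14 − $328.46 = $1603.68
State income tax: $1603.68 × 0.07 = $112.26
Federal income tax: $1603.68 × 0.25 = $400.92
SDI: cap not yet reached, full $1932.14 is subject → $1932.14 × 0.01 = $19.32
PFL insurance: $1932.14 × 0.0075 = $14.49
Legal plan premium: $104.57
AD&D insurance premium: $136.01
Total deductions = $154.57 + $173.89 + $112.26 + $400.92 + $19.32 + $14.49 + $104.57 + $136.01 = $1116.03
Net pay = $1932.14 − $1116.03 = $816.11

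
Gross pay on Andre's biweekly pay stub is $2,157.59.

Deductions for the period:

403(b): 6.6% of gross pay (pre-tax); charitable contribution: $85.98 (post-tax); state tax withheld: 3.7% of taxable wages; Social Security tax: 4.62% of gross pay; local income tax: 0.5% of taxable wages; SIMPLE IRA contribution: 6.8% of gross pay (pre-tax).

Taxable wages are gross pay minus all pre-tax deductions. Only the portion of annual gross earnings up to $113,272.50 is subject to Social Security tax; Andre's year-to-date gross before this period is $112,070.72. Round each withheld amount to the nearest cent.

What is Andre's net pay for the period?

SIMPLE IRA contribution: $2,157.59 × 0.068 = $146.72
403(b): $2,157.59 × 0.066 = $142.40
Pre-tax total = $146.72 + $142.40 = $289.12
Taxable wages = $2,157.59 − $289.12 = $1,868.47
Local income tax: $1,868.47 × 0.005 = $9.34
State tax withheld: $1,868.47 × 0.037 = $69.13
Social Security tax: only $113,272.50 − $112,070.72 = $1,201.78 of this check is subject → $1,201.78 × 0.0462 = $55.52
Charitable contribution: $85.98
Total deductions = $146.72 + $142.40 + $9.34 + $69.13 + $55.52 + $85.98 = $509.09
Net pay = $2,157.59 − $509.09 = $1,648.50

$1,648.50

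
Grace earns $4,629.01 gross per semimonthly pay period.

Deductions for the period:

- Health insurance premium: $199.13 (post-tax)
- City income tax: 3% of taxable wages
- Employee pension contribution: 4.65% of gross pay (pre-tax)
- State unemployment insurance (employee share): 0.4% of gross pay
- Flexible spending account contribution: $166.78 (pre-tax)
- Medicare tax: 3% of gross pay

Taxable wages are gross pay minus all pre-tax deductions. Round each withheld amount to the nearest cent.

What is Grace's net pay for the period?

Flexible spending account contribution: $166.78
Employee pension contribution: $4,629.01 × 0.0465 = $215.25
Pre-tax total = $166.78 + $215.25 = $382.03
Taxable wages = $4,629.01 − $382.03 = $4,246.98
City income tax: $4,246.98 × 0.03 = $127.41
State unemployment insurance (employee share): $4,629.01 × 0.004 = $18.52
Medicare tax: $4,629.01 × 0.03 = $138.87
Health insurance premium: $199.13
Total deductions = $166.78 + $215.25 + $127.41 + $18.52 + $138.87 + $199.13 = $865.96
Net pay = $4,629.01 − $865.96 = $3,763.05

$3,763.05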